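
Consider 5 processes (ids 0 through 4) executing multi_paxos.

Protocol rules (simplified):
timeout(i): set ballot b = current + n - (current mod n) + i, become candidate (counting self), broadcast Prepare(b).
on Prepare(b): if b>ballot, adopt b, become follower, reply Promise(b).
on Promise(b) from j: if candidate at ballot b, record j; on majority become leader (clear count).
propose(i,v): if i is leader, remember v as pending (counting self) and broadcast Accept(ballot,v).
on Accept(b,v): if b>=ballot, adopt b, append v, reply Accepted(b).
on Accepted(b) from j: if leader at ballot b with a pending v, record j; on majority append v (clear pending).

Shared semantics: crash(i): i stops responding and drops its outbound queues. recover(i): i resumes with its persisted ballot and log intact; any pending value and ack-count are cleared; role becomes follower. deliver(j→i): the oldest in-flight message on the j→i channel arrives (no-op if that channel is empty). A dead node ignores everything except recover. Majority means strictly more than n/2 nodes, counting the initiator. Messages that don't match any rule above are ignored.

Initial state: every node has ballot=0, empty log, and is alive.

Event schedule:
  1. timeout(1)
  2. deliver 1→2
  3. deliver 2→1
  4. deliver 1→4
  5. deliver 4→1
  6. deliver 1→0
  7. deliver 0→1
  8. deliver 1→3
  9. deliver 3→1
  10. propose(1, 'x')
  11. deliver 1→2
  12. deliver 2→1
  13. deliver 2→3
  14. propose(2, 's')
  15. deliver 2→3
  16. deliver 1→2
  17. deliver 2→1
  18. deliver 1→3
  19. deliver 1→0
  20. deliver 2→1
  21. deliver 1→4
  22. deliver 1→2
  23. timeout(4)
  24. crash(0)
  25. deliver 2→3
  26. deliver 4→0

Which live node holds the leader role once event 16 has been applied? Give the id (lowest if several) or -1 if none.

step 1 timeout(1): 1={cand,b=6,log=-}
step 2 deliver 1→2: 2={foll,b=6,log=-}
step 3 deliver 2→1: —
step 4 deliver 1→4: 4={foll,b=6,log=-}
step 5 deliver 4→1: 1={lead,b=6,log=-}
step 6 deliver 1→0: 0={foll,b=6,log=-}
step 7 deliver 0→1: —
step 8 deliver 1→3: 3={foll,b=6,log=-}
step 9 deliver 3→1: —
step 10 propose(1,'x'): —
step 11 deliver 1→2: 2={foll,b=6,log=x}
step 12 deliver 2→1: —
step 13 deliver 2→3: —
step 14 propose(2,'s'): —
step 15 deliver 2→3: —
step 16 deliver 1→2: —

1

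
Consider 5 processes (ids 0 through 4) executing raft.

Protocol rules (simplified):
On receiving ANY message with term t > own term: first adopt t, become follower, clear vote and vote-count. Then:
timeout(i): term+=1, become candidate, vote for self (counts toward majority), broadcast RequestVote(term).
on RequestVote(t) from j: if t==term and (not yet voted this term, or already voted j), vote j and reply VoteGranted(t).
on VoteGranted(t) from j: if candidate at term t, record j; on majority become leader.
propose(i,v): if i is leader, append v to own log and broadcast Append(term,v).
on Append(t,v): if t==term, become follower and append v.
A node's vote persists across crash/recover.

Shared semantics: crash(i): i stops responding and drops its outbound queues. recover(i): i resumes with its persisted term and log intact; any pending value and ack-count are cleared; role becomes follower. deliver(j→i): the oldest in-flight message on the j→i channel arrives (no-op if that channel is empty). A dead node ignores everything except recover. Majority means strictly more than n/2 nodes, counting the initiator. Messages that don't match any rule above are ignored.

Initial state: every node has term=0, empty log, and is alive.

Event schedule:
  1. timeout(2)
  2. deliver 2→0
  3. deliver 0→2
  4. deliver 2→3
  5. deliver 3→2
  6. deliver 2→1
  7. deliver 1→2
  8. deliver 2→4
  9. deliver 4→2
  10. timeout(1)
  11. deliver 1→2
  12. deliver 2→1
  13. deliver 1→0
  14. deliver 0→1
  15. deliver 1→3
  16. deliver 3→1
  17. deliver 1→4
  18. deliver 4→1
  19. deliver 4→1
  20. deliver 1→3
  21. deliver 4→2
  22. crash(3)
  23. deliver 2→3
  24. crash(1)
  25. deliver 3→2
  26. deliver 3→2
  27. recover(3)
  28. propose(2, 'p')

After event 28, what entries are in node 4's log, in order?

empty

step 1 timeout(2): 2={cand,t=1,log=-}
step 2 deliver 2→0: 0={foll,t=1,log=-}
step 3 deliver 0→2: —
step 4 deliver 2→3: 3={foll,t=1,log=-}
step 5 deliver 3→2: 2={lead,t=1,log=-}
step 6 deliver 2→1: 1={foll,t=1,log=-}
step 7 deliver 1→2: —
step 8 deliver 2→4: 4={foll,t=1,log=-}
step 9 deliver 4→2: —
step 10 timeout(1): 1={cand,t=2,log=-}
step 11 deliver 1→2: 2={foll,t=2,log=-}
step 12 deliver 2→1: —
step 13 deliver 1→0: 0={foll,t=2,log=-}
step 14 deliver 0→1: 1={lead,t=2,log=-}
step 15 deliver 1→3: 3={foll,t=2,log=-}
step 16 deliver 3→1: —
step 17 deliver 1→4: 4={foll,t=2,log=-}
step 18 deliver 4→1: —
step 19 deliver 4→1: —
step 20 deliver 1→3: —
step 21 deliver 4→2: —
step 22 crash(3): 3={✗foll,t=2,log=-}
step 23 deliver 2→3: —
step 24 crash(1): 1={✗lead,t=2,log=-}
step 25 deliver 3→2: —
step 26 deliver 3→2: —
step 27 recover(3): 3={foll,t=2,log=-}
step 28 propose(2,'p'): —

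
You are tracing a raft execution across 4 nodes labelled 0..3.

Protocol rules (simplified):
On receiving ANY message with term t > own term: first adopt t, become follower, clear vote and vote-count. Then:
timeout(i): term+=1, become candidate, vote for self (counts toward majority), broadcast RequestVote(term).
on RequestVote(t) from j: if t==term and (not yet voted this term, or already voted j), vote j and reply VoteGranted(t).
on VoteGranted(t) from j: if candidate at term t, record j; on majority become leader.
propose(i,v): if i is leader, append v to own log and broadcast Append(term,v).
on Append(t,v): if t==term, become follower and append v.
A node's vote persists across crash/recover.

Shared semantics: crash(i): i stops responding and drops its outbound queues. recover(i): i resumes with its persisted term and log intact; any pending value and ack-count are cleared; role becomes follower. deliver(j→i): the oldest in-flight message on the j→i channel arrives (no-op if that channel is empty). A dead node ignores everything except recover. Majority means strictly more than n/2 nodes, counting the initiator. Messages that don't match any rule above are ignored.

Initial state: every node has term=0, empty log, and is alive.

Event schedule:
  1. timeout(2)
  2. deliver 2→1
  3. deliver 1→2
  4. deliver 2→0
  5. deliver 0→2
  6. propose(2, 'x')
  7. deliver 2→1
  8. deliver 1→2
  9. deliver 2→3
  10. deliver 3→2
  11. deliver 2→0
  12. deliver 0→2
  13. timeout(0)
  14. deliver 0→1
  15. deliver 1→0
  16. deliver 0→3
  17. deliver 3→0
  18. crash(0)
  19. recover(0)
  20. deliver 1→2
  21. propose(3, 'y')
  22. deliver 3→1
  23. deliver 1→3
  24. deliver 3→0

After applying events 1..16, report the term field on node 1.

after 1 — timeout(2): n2:cand/t1/[-]
after 2 — deliver 2→1: n1:foll/t1/[-]
after 3 — deliver 1→2: ·
after 4 — deliver 2→0: n0:foll/t1/[-]
after 5 — deliver 0→2: n2:lead/t1/[-]
after 6 — propose(2,'x'): n2:lead/t1/[x]
after 7 — deliver 2→1: n1:foll/t1/[x]
after 8 — deliver 1→2: ·
after 9 — deliver 2→3: n3:foll/t1/[-]
after 10 — deliver 3→2: ·
after 11 — deliver 2→0: n0:foll/t1/[x]
after 12 — deliver 0→2: ·
after 13 — timeout(0): n0:cand/t2/[x]
after 14 — deliver 0→1: n1:foll/t2/[x]
after 15 — deliver 1→0: ·
after 16 — deliver 0→3: n3:foll/t2/[-]

2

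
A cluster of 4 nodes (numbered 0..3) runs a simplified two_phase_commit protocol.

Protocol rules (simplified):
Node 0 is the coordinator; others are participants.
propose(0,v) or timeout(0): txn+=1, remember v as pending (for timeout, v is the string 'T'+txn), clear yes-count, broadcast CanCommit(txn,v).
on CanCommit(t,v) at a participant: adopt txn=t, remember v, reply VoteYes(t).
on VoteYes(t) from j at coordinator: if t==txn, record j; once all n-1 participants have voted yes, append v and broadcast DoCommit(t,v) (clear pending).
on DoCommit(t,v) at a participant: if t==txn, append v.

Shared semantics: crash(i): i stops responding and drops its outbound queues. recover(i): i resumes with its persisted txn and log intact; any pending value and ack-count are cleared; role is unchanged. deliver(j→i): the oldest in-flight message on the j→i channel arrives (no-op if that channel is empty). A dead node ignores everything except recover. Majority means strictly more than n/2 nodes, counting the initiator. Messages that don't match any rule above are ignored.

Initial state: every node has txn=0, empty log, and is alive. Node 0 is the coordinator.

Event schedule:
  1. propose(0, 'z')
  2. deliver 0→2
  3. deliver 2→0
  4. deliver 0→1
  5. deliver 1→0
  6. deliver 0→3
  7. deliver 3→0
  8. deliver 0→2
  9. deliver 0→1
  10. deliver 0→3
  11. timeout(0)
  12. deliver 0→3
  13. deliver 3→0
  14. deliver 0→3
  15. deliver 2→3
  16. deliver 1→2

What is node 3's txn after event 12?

after 1 — propose(0,'z'): n0:coor/t1/[-]
after 2 — deliver 0→2: n2:part/t1/[-]
after 3 — deliver 2→0: ·
after 4 — deliver 0→1: n1:part/t1/[-]
after 5 — deliver 1→0: ·
after 6 — deliver 0→3: n3:part/t1/[-]
after 7 — deliver 3→0: n0:coor/t1/[z]
after 8 — deliver 0→2: n2:part/t1/[z]
after 9 — deliver 0→1: n1:part/t1/[z]
after 10 — deliver 0→3: n3:part/t1/[z]
after 11 — timeout(0): n0:coor/t2/[z]
after 12 — deliver 0→3: n3:part/t2/[z]

2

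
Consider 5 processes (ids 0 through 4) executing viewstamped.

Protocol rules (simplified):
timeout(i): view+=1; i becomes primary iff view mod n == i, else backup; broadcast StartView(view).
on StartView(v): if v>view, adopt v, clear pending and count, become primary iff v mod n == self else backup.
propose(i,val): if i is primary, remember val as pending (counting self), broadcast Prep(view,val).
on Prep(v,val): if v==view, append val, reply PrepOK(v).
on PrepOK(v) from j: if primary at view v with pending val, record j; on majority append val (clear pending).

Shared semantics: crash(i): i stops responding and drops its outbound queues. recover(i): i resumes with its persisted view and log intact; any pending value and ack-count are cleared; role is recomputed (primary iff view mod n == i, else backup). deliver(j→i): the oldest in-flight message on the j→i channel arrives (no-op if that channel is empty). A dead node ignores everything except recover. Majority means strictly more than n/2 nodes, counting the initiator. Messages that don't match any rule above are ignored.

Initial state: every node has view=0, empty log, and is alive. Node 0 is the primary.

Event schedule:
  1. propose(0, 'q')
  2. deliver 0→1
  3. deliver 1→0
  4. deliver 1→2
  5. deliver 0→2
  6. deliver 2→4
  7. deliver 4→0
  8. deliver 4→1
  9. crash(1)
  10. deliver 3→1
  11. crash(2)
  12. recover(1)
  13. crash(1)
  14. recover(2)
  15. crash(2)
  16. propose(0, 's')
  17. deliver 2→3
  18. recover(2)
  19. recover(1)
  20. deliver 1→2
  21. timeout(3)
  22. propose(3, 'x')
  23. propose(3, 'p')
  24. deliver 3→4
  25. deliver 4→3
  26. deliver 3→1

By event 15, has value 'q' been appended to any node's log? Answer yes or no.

1. propose(0,'q'):  nop
2. deliver 0→1:  <1:back v0 q>
3. deliver 1→0:  nop
4. deliver 1→2:  nop
5. deliver 0→2:  <2:back v0 q>
6. deliver 2→4:  nop
7. deliver 4→0:  nop
8. deliver 4→1:  nop
9. crash(1):  <1:✗back v0 q>
10. deliver 3→1:  nop
11. crash(2):  <2:✗back v0 q>
12. recover(1):  <1:back v0 q>
13. crash(1):  <1:✗back v0 q>
14. recover(2):  <2:back v0 q>
15. crash(2):  <2:✗back v0 q>

yes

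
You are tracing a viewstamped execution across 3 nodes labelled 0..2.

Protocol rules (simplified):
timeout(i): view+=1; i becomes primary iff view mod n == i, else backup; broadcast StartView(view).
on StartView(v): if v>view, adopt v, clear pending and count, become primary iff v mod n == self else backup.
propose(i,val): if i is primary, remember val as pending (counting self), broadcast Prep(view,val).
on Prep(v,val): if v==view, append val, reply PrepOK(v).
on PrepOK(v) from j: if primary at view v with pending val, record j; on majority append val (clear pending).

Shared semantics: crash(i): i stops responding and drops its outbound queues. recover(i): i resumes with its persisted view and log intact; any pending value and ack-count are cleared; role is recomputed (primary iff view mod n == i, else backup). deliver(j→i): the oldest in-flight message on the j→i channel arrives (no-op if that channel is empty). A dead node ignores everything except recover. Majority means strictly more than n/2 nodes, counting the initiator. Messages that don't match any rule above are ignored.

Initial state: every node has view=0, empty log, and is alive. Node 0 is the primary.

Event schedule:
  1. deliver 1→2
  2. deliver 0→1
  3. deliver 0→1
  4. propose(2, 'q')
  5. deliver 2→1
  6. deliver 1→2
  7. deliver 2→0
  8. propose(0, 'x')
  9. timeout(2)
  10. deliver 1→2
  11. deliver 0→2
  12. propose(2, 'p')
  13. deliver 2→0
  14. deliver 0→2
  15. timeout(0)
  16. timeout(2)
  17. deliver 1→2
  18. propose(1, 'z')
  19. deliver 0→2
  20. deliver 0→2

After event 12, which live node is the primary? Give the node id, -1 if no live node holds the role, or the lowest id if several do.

step 1 deliver 1→2: —
step 2 deliver 0→1: —
step 3 deliver 0→1: —
step 4 propose(2,'q'): —
step 5 deliver 2→1: —
step 6 deliver 1→2: —
step 7 deliver 2→0: —
step 8 propose(0,'x'): —
step 9 timeout(2): 2={back,v=1,log=-}
step 10 deliver 1→2: —
step 11 deliver 0→2: —
step 12 propose(2,'p'): —

0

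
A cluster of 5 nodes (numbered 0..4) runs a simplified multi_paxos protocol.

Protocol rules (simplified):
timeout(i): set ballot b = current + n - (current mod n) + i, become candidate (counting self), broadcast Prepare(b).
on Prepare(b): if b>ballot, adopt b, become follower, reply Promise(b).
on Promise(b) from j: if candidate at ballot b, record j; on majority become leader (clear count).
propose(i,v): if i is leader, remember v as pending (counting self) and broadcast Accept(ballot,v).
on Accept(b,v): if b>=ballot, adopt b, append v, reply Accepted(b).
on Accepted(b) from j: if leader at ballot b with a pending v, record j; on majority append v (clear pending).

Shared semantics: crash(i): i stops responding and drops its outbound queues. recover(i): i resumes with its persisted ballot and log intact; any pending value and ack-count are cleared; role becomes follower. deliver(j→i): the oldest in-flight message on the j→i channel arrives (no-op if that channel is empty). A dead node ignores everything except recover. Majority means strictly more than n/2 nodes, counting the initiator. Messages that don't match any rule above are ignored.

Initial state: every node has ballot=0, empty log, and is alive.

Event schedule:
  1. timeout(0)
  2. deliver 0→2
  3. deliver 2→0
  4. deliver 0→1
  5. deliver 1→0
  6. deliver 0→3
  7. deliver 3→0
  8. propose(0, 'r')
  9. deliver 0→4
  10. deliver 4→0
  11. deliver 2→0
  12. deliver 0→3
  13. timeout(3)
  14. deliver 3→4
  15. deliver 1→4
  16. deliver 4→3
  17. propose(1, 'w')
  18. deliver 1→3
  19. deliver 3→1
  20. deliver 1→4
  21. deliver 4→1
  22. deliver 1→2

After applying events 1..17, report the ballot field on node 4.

[1] timeout(0) → N0(cand b5 [-])
[2] deliver 0→2 → N2(foll b5 [-])
[3] deliver 2→0 → ∅
[4] deliver 0→1 → N1(foll b5 [-])
[5] deliver 1→0 → N0(lead b5 [-])
[6] deliver 0→3 → N3(foll b5 [-])
[7] deliver 3→0 → ∅
[8] propose(0,'r') → ∅
[9] deliver 0→4 → N4(foll b5 [-])
[10] deliver 4→0 → ∅
[11] deliver 2→0 → ∅
[12] deliver 0→3 → N3(foll b5 [r])
[13] timeout(3) → N3(cand b13 [r])
[14] deliver 3→4 → N4(foll b13 [-])
[15] deliver 1→4 → ∅
[16] deliver 4→3 → ∅
[17] propose(1,'w') → ∅

13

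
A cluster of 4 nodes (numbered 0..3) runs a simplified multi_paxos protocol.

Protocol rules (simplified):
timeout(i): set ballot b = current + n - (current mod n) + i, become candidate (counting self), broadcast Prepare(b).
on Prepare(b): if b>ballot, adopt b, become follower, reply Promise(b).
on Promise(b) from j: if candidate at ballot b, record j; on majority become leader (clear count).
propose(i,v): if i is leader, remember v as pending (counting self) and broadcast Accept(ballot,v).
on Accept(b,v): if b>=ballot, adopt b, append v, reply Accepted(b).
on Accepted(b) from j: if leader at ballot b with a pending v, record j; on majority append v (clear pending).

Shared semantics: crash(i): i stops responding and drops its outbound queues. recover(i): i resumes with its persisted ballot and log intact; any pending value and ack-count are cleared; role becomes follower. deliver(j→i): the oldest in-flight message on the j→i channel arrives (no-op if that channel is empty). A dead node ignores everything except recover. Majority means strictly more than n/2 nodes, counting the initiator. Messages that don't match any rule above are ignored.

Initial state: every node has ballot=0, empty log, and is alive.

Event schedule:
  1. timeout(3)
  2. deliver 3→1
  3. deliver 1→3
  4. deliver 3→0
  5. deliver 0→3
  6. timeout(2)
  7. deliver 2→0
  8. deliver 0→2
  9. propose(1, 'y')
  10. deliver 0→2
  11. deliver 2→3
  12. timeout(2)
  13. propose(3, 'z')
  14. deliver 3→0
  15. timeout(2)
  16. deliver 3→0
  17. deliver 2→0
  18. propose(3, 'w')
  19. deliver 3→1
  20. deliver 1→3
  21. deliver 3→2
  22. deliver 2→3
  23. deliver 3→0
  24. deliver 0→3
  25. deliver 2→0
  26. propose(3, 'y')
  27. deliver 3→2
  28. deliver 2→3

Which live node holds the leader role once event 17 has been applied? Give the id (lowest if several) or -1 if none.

3

1. timeout(3):  <3:cand b7 ->
2. deliver 3→1:  <1:foll b7 ->
3. deliver 1→3:  nop
4. deliver 3→0:  <0:foll b7 ->
5. deliver 0→3:  <3:lead b7 ->
6. timeout(2):  <2:cand b6 ->
7. deliver 2→0:  nop
8. deliver 0→2:  nop
9. propose(1,'y'):  nop
10. deliver 0→2:  nop
11. deliver 2→3:  nop
12. timeout(2):  <2:cand b10 ->
13. propose(3,'z'):  nop
14. deliver 3→0:  <0:foll b7 z>
15. timeout(2):  <2:cand b14 ->
16. deliver 3→0:  nop
17. deliver 2→0:  <0:foll b10 z>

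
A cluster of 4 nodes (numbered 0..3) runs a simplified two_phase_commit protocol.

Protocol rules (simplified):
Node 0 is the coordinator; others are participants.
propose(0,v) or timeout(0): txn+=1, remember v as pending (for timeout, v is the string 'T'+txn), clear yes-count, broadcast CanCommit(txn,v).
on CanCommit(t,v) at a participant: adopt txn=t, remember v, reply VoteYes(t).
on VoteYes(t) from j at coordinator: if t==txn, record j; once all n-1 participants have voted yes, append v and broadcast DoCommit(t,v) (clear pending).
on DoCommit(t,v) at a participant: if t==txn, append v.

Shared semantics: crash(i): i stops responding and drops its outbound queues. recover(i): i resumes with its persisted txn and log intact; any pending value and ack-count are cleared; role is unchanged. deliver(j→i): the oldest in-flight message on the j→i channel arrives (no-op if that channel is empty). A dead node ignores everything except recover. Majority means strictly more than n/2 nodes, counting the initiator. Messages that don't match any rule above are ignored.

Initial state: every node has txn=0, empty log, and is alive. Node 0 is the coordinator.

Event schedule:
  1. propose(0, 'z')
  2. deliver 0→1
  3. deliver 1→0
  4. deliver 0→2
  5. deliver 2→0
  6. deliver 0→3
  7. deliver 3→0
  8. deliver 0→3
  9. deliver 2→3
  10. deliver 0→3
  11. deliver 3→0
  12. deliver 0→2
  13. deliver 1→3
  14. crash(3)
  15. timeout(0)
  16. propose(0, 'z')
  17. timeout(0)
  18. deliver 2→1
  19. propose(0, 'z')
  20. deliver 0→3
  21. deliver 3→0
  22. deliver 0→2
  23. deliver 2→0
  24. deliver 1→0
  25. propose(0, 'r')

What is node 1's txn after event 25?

1

e1 propose(0,'z'): 0[coor,t=1,-]
e2 deliver 0→1: 1[part,t=1,-]
e3 deliver 1→0: ·
e4 deliver 0→2: 2[part,t=1,-]
e5 deliver 2→0: ·
e6 deliver 0→3: 3[part,t=1,-]
e7 deliver 3→0: 0[coor,t=1,z]
e8 deliver 0→3: 3[part,t=1,z]
e9 deliver 2→3: ·
e10 deliver 0→3: ·
e11 deliver 3→0: ·
e12 deliver 0→2: 2[part,t=1,z]
e13 deliver 1→3: ·
e14 crash(3): 3[✗part,t=1,z]
e15 timeout(0): 0[coor,t=2,z]
e16 propose(0,'z'): 0[coor,t=3,z]
e17 timeout(0): 0[coor,t=4,z]
e18 deliver 2→1: ·
e19 propose(0,'z'): 0[coor,t=5,z]
e20 deliver 0→3: ·
e21 deliver 3→0: ·
e22 deliver 0→2: 2[part,t=2,z]
e23 deliver 2→0: ·
e24 deliver 1→0: ·
e25 propose(0,'r'): 0[coor,t=6,z]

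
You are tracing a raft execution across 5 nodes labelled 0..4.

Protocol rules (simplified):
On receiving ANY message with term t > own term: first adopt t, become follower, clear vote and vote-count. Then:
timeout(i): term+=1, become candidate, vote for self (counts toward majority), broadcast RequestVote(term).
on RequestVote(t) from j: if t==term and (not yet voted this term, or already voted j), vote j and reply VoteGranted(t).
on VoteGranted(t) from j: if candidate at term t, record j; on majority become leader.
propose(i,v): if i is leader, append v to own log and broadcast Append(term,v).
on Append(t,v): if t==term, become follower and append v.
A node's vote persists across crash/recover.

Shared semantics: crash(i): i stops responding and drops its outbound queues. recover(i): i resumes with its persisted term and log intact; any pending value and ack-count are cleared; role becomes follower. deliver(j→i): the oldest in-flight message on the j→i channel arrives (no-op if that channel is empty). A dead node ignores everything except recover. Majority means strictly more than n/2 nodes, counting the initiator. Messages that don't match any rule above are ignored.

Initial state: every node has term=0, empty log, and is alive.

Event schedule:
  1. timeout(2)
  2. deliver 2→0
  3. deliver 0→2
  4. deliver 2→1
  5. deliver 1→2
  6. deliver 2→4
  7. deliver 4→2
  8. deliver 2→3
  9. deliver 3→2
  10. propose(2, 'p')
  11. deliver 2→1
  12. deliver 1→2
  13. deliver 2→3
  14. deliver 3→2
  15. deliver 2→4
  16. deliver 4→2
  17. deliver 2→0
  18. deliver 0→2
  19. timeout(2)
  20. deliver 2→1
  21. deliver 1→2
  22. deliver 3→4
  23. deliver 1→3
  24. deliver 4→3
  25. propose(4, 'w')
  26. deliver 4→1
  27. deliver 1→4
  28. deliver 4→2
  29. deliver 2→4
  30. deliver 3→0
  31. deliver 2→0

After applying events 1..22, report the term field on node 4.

e1 timeout(2): 2[cand,t=1,-]
e2 deliver 2→0: 0[foll,t=1,-]
e3 deliver 0→2: ·
e4 deliver 2→1: 1[foll,t=1,-]
e5 deliver 1→2: 2[lead,t=1,-]
e6 deliver 2→4: 4[foll,t=1,-]
e7 deliver 4→2: ·
e8 deliver 2→3: 3[foll,t=1,-]
e9 deliver 3→2: ·
e10 propose(2,'p'): 2[lead,t=1,p]
e11 deliver 2→1: 1[foll,t=1,p]
e12 deliver 1→2: ·
e13 deliver 2→3: 3[foll,t=1,p]
e14 deliver 3→2: ·
e15 deliver 2→4: 4[foll,t=1,p]
e16 deliver 4→2: ·
e17 deliver 2→0: 0[foll,t=1,p]
e18 deliver 0→2: ·
e19 timeout(2): 2[cand,t=2,p]
e20 deliver 2→1: 1[foll,t=2,p]
e21 deliver 1→2: ·
e22 deliver 3→4: ·

1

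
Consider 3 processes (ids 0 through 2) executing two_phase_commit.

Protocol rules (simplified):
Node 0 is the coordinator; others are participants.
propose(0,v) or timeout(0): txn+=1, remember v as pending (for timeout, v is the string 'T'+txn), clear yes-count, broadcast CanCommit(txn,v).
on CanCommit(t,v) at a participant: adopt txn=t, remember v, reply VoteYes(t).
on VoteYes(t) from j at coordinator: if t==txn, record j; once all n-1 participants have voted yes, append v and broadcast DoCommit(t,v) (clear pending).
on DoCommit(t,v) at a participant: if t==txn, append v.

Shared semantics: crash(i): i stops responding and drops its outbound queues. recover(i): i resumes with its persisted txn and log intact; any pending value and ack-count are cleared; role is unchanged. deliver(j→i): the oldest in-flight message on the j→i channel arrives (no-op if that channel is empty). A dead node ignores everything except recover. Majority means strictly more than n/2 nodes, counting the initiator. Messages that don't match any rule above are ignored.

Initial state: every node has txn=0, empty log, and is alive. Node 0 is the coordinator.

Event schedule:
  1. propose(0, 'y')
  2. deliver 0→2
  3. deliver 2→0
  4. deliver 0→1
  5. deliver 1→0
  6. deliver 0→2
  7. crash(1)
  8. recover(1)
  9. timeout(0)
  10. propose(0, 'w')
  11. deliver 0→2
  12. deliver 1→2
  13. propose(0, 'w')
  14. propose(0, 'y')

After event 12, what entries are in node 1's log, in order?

empty

e1 propose(0,'y'): 0[coor,t=1,-]
e2 deliver 0→2: 2[part,t=1,-]
e3 deliver 2→0: ·
e4 deliver 0→1: 1[part,t=1,-]
e5 deliver 1→0: 0[coor,t=1,y]
e6 deliver 0→2: 2[part,t=1,y]
e7 crash(1): 1[✗part,t=1,-]
e8 recover(1): 1[part,t=1,-]
e9 timeout(0): 0[coor,t=2,y]
e10 propose(0,'w'): 0[coor,t=3,y]
e11 deliver 0→2: 2[part,t=2,y]
e12 deliver 1→2: ·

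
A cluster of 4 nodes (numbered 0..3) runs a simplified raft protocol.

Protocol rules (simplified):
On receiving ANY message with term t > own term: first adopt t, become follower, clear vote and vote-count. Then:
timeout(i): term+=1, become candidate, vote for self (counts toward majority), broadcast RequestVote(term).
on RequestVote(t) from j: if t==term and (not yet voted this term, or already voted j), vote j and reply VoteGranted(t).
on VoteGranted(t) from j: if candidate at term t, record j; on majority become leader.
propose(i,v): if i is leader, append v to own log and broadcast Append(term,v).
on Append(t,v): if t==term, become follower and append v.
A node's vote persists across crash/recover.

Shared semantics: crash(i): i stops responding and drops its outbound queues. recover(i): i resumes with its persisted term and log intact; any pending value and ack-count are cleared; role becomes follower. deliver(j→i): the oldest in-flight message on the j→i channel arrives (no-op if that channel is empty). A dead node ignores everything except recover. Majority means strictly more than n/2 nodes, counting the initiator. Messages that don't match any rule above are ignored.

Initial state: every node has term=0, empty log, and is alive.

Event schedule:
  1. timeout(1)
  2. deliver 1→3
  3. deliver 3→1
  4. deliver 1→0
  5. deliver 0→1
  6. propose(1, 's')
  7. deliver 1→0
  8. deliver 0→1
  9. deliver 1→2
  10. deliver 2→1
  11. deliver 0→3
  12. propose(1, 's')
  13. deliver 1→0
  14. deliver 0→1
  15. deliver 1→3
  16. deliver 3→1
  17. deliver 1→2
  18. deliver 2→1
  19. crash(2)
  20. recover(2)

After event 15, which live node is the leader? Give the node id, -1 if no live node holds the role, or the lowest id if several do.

1

after 1 — timeout(1): n1:cand/t1/[-]
after 2 — deliver 1→3: n3:foll/t1/[-]
after 3 — deliver 3→1: ·
after 4 — deliver 1→0: n0:foll/t1/[-]
after 5 — deliver 0→1: n1:lead/t1/[-]
after 6 — propose(1,'s'): n1:lead/t1/[s]
after 7 — deliver 1→0: n0:foll/t1/[s]
after 8 — deliver 0→1: ·
after 9 — deliver 1→2: n2:foll/t1/[-]
after 10 — deliver 2→1: ·
after 11 — deliver 0→3: ·
after 12 — propose(1,'s'): n1:lead/t1/[s,s]
after 13 — deliver 1→0: n0:foll/t1/[s,s]
after 14 — deliver 0→1: ·
after 15 — deliver 1→3: n3:foll/t1/[s]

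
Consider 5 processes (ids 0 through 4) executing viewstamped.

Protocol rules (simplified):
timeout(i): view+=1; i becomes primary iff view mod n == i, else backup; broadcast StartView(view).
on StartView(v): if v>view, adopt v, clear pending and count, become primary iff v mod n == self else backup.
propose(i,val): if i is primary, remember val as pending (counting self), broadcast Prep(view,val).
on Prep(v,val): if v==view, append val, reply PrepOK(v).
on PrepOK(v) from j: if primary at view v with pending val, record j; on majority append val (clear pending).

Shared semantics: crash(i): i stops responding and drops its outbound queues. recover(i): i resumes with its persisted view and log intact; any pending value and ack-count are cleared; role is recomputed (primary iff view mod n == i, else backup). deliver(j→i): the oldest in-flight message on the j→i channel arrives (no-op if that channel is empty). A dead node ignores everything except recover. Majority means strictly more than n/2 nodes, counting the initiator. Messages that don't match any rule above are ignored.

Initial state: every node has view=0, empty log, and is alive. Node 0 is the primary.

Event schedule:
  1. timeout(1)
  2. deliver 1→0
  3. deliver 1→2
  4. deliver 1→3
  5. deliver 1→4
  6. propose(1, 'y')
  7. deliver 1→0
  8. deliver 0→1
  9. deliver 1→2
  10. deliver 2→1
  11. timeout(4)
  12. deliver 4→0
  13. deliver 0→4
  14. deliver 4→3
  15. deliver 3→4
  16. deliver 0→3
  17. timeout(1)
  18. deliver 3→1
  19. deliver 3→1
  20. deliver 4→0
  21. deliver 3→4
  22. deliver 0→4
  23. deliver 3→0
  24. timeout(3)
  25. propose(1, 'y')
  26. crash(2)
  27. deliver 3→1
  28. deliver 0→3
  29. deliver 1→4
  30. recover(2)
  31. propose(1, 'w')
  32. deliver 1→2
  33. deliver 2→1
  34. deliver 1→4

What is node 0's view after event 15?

2

[1] timeout(1) → N1(prim v1 [-])
[2] deliver 1→0 → N0(back v1 [-])
[3] deliver 1→2 → N2(back v1 [-])
[4] deliver 1→3 → N3(back v1 [-])
[5] deliver 1→4 → N4(back v1 [-])
[6] propose(1,'y') → ∅
[7] deliver 1→0 → N0(back v1 [y])
[8] deliver 0→1 → ∅
[9] deliver 1→2 → N2(back v1 [y])
[10] deliver 2→1 → N1(prim v1 [y])
[11] timeout(4) → N4(back v2 [-])
[12] deliver 4→0 → N0(back v2 [y])
[13] deliver 0→4 → ∅
[14] deliver 4→3 → N3(back v2 [-])
[15] deliver 3→4 → ∅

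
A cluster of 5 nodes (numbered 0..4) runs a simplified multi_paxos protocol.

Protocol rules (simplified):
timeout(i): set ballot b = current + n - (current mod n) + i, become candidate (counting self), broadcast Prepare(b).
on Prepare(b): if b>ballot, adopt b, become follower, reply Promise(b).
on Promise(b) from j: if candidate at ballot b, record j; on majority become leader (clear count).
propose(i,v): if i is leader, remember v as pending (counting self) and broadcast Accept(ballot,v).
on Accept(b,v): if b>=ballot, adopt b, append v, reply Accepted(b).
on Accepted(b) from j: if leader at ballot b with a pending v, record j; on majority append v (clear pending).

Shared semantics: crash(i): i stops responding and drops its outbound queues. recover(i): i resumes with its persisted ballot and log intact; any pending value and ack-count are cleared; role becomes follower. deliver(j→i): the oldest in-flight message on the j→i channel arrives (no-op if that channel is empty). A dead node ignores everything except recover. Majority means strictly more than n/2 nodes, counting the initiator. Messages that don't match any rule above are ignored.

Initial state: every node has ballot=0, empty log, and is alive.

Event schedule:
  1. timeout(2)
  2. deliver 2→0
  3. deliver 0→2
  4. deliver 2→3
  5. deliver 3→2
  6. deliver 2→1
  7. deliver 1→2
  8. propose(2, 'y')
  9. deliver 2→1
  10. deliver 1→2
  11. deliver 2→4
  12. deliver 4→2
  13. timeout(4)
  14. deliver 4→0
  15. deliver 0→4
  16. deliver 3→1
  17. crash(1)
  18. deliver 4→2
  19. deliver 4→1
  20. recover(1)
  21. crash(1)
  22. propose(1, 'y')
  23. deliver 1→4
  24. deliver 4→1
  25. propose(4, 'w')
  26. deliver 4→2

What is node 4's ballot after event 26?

14

step 1 timeout(2): 2={cand,b=7,log=-}
step 2 deliver 2→0: 0={foll,b=7,log=-}
step 3 deliver 0→2: —
step 4 deliver 2→3: 3={foll,b=7,log=-}
step 5 deliver 3→2: 2={lead,b=7,log=-}
step 6 deliver 2→1: 1={foll,b=7,log=-}
step 7 deliver 1→2: —
step 8 propose(2,'y'): —
step 9 deliver 2→1: 1={foll,b=7,log=y}
step 10 deliver 1→2: —
step 11 deliver 2→4: 4={foll,b=7,log=-}
step 12 deliver 4→2: —
step 13 timeout(4): 4={cand,b=14,log=-}
step 14 deliver 4→0: 0={foll,b=14,log=-}
step 15 deliver 0→4: —
step 16 deliver 3→1: —
step 17 crash(1): 1={✗foll,b=7,log=y}
step 18 deliver 4→2: 2={foll,b=14,log=-}
step 19 deliver 4→1: —
step 20 recover(1): 1={foll,b=7,log=y}
step 21 crash(1): 1={✗foll,b=7,log=y}
step 22 propose(1,'y'): —
step 23 deliver 1→4: —
step 24 deliver 4→1: —
step 25 propose(4,'w'): —
step 26 deliver 4→2: —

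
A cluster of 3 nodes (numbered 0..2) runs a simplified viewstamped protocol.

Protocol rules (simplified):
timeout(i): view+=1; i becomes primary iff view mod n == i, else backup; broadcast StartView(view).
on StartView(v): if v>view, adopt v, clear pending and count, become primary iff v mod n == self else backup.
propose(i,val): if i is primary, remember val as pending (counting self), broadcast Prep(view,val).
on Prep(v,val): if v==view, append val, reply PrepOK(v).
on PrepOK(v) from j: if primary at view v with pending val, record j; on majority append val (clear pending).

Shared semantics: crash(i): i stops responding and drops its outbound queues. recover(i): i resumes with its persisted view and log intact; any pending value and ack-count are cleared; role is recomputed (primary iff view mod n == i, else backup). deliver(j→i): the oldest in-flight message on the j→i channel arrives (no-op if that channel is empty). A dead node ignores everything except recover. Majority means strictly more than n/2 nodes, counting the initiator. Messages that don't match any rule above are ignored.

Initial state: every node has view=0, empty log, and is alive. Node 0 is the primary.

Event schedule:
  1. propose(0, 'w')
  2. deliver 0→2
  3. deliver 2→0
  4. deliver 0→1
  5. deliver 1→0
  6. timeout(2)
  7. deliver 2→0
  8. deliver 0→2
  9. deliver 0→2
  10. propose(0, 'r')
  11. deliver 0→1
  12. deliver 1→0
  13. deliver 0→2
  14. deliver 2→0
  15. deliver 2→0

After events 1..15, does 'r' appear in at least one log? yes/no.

no

1. propose(0,'w'):  nop
2. deliver 0→2:  <2:back v0 w>
3. deliver 2→0:  <0:prim v0 w>
4. deliver 0→1:  <1:back v0 w>
5. deliver 1→0:  nop
6. timeout(2):  <2:back v1 w>
7. deliver 2→0:  <0:back v1 w>
8. deliver 0→2:  nop
9. deliver 0→2:  nop
10. propose(0,'r'):  nop
11. deliver 0→1:  nop
12. deliver 1→0:  nop
13. deliver 0→2:  nop
14. deliver 2→0:  nop
15. deliver 2→0:  nop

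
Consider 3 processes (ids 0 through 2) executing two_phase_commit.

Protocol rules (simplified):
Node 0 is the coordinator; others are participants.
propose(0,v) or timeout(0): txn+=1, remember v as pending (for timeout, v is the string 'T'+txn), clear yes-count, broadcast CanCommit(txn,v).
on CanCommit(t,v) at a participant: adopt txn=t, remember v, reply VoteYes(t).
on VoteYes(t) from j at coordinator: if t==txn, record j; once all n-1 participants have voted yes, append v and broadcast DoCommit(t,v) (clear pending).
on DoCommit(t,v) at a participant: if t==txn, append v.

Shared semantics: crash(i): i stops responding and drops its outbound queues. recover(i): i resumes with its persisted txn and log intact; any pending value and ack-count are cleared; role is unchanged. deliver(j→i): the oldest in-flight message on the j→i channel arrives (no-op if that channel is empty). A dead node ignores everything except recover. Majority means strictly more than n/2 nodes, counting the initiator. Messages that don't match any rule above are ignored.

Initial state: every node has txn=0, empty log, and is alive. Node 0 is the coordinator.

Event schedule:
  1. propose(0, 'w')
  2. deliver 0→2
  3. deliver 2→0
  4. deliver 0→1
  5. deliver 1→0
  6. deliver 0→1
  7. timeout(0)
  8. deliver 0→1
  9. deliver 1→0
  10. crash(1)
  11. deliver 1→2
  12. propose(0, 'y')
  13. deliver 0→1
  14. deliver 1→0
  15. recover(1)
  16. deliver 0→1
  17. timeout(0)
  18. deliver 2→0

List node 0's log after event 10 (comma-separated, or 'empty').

step 1 propose(0,'w'): 0={coor,t=1,log=-}
step 2 deliver 0→2: 2={part,t=1,log=-}
step 3 deliver 2→0: —
step 4 deliver 0→1: 1={part,t=1,log=-}
step 5 deliver 1→0: 0={coor,t=1,log=w}
step 6 deliver 0→1: 1={part,t=1,log=w}
step 7 timeout(0): 0={coor,t=2,log=w}
step 8 deliver 0→1: 1={part,t=2,log=w}
step 9 deliver 1→0: —
step 10 crash(1): 1={✗part,t=2,log=w}

w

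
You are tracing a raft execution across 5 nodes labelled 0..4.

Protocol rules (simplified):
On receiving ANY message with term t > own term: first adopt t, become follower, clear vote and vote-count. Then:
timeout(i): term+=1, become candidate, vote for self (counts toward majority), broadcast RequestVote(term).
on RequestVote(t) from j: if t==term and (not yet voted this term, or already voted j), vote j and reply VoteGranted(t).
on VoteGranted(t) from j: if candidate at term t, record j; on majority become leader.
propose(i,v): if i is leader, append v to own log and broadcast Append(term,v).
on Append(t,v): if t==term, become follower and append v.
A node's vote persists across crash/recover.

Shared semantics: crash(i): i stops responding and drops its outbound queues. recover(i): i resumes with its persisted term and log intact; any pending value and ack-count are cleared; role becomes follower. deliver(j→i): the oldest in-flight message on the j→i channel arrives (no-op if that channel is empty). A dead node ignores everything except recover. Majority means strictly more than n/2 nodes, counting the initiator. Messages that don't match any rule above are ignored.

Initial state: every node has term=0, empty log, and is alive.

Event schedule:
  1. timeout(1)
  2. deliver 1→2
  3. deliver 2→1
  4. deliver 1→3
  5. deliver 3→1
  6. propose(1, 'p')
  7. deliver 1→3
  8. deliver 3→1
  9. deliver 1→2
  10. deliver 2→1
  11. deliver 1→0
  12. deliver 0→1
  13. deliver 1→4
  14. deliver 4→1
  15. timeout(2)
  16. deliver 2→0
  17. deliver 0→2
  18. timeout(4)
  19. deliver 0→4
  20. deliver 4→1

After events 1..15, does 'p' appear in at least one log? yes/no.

yes

[1] timeout(1) → N1(cand t1 [-])
[2] deliver 1→2 → N2(foll t1 [-])
[3] deliver 2→1 → ∅
[4] deliver 1→3 → N3(foll t1 [-])
[5] deliver 3→1 → N1(lead t1 [-])
[6] propose(1,'p') → N1(lead t1 [p])
[7] deliver 1→3 → N3(foll t1 [p])
[8] deliver 3→1 → ∅
[9] deliver 1→2 → N2(foll t1 [p])
[10] deliver 2→1 → ∅
[11] deliver 1→0 → N0(foll t1 [-])
[12] deliver 0→1 → ∅
[13] deliver 1→4 → N4(foll t1 [-])
[14] deliver 4→1 → ∅
[15] timeout(2) → N2(cand t2 [p])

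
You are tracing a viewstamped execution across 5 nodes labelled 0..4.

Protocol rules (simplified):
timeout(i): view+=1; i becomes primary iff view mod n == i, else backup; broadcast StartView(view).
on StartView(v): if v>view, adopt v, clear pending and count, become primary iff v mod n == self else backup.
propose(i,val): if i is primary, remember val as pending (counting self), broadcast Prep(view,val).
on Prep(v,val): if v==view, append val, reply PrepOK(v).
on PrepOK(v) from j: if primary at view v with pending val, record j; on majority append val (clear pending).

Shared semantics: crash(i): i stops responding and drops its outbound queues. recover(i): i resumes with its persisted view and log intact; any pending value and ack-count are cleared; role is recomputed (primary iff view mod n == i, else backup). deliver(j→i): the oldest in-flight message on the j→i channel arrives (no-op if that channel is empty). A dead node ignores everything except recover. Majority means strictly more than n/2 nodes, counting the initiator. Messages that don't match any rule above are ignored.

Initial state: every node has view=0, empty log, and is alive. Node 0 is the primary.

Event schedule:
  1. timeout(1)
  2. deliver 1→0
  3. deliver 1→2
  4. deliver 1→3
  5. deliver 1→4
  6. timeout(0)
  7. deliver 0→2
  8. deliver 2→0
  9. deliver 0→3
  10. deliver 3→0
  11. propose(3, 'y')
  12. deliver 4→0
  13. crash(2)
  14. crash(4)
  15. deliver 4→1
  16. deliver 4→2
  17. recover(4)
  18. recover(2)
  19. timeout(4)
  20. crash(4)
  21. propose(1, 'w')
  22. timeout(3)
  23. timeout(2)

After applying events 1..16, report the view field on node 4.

1

step 1 timeout(1): 1={prim,v=1,log=-}
step 2 deliver 1→0: 0={back,v=1,log=-}
step 3 deliver 1→2: 2={back,v=1,log=-}
step 4 deliver 1→3: 3={back,v=1,log=-}
step 5 deliver 1→4: 4={back,v=1,log=-}
step 6 timeout(0): 0={back,v=2,log=-}
step 7 deliver 0→2: 2={prim,v=2,log=-}
step 8 deliver 2→0: —
step 9 deliver 0→3: 3={back,v=2,log=-}
step 10 deliver 3→0: —
step 11 propose(3,'y'): —
step 12 deliver 4→0: —
step 13 crash(2): 2={✗prim,v=2,log=-}
step 14 crash(4): 4={✗back,v=1,log=-}
step 15 deliver 4→1: —
step 16 deliver 4→2: —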